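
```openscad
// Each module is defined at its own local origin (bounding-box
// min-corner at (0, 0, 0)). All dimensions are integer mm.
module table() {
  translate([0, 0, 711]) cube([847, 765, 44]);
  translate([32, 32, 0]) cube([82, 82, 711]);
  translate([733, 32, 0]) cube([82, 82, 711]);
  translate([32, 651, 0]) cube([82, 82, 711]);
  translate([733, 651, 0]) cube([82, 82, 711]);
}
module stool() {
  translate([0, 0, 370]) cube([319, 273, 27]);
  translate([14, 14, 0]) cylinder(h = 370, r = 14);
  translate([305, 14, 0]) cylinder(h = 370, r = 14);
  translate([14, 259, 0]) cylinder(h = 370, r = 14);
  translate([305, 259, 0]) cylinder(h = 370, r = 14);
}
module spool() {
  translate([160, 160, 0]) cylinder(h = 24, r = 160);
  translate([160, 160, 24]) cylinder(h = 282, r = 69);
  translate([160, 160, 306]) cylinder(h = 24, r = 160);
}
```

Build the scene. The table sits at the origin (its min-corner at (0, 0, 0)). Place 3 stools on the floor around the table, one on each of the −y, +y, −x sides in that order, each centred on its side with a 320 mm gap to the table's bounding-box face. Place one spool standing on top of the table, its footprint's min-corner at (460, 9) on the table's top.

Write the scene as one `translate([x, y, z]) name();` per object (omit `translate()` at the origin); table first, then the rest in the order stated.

table();
translate([264, -593, 0]) stool();
translate([264, 1085, 0]) stool();
translate([-639, 246, 0]) stool();
translate([460, 9, 755]) spool();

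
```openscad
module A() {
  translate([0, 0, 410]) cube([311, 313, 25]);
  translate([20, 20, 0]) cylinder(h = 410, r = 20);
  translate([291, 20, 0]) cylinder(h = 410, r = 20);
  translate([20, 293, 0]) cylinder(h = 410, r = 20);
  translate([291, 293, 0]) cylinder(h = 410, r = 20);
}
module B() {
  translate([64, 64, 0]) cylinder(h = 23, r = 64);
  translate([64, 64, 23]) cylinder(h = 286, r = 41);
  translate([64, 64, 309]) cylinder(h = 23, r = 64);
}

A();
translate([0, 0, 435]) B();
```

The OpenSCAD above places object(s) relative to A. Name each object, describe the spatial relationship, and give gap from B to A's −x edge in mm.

The spool's min-x is at 0; the stool's min-x is 0; gap = 0 mm.

A is a stool. B is a spool. The spool is on top of the stool. The gap from the spool to the stool's −x edge is 0 mm.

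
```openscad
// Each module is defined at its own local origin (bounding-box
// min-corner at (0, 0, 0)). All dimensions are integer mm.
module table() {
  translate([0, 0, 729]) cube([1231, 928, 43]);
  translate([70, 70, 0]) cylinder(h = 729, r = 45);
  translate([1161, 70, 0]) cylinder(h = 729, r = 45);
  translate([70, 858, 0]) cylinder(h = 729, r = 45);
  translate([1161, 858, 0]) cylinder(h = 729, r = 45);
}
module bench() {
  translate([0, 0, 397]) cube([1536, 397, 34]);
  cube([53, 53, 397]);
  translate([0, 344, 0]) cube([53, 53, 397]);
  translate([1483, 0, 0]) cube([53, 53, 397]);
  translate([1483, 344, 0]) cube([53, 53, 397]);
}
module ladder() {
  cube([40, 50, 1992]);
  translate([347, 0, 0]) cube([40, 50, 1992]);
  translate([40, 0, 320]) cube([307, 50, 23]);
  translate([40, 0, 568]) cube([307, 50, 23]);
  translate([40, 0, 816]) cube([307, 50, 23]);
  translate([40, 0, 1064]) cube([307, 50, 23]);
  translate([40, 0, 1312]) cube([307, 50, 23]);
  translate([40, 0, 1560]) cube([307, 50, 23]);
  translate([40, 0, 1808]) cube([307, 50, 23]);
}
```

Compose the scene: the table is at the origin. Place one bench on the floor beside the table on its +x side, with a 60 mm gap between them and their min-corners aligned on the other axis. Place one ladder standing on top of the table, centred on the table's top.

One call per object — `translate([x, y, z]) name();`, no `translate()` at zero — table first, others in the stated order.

table();
translate([1291, 0, 0]) bench();
translate([422, 439, 772]) ladder();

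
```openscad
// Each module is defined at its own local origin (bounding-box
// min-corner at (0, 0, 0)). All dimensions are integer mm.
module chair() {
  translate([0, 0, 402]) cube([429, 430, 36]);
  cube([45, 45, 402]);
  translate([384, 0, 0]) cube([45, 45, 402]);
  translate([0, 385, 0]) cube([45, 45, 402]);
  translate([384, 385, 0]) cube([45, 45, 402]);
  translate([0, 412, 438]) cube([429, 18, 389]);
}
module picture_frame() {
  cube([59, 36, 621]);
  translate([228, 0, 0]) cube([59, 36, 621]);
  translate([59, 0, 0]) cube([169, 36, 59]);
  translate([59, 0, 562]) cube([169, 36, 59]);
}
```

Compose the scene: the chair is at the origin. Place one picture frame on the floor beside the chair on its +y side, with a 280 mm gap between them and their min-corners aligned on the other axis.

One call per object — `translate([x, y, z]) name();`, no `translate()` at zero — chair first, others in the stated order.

chair();
translate([0, 710, 0]) picture_frame();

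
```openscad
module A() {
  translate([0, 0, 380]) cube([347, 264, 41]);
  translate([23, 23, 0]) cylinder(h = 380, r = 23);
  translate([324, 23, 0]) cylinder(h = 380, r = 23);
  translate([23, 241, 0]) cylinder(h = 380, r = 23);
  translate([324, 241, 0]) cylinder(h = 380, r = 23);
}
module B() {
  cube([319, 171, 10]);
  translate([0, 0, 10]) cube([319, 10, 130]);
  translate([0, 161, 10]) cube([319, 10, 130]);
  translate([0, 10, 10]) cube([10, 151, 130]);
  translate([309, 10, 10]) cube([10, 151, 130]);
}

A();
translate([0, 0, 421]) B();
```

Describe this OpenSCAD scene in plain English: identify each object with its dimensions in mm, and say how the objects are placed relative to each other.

A is a four-legged stool. The seat is 347×264 mm, 41 mm thick, top at z = 421 mm. It stands on four round legs, each 46 mm in diameter, from z = 0 to the seat underside, each leg's axis is inset half a diameter from the nearest pair of seat edges (so the leg's bounding box is flush with the corner).

B is an open-topped rectangular box: outside dimensions 319×171×140 mm, with a uniform wall and base thickness of 10 mm. The base is a full 319×171 slab on the floor; four walls sit on top of the base. The front and back walls (the −y and +y sides) span the full width; the two side walls fit between them.

The open box is on top of the stool.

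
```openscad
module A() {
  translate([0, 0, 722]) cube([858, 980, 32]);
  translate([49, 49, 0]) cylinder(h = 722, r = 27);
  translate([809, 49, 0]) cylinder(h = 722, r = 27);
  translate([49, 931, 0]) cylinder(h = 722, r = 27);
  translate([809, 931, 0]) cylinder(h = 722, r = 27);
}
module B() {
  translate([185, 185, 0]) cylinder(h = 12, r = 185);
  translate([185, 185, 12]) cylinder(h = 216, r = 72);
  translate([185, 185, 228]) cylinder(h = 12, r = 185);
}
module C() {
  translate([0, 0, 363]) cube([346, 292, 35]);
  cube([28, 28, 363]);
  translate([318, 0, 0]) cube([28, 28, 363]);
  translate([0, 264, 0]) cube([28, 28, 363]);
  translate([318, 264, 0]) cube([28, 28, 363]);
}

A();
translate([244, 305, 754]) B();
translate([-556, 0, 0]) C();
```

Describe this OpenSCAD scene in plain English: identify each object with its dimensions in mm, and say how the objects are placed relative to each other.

A is a table: top 858 mm (x) × 980 mm (y), 32 mm thick, upper face at z = 754 mm, on four round legs of 54 mm diameter, each leg's bounding box inset 22 mm from the nearest pair of top edges, running from z = 0 to the bottom of the top.

B is a spool: two coaxial disc flanges of radius 185 mm and thickness 12 mm, joined by a core cylinder of radius 72 mm and height 216 mm. The lower flange rests on z = 0 and the three cylinders share a vertical axis.

C is a four-legged stool. The seat is 346×292 mm, 35 mm thick, top at z = 398 mm. It stands on four square legs, each 28×28 mm in cross-section, from z = 0 to the seat underside, each flush with a corner of the seat.

The spool is on top of the table, centred. The stool is on the floor beside the table on its −x side.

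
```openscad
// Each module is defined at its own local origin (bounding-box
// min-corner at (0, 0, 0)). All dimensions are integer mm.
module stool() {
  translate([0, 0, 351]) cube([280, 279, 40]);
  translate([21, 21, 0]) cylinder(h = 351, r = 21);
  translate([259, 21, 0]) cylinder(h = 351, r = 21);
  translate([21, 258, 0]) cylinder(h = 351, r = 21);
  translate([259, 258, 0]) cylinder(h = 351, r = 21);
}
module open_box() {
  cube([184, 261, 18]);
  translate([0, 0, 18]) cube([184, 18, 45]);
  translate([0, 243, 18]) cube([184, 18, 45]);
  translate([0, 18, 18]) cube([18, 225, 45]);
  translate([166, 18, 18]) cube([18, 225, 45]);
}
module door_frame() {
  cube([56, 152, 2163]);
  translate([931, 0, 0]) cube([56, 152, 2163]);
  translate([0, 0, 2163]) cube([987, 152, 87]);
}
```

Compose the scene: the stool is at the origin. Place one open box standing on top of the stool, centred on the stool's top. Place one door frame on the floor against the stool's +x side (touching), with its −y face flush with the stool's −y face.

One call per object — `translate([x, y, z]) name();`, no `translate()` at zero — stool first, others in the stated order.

stool();
translate([48, 9, 391]) open_box();
translate([280, 0, 0]) door_frame();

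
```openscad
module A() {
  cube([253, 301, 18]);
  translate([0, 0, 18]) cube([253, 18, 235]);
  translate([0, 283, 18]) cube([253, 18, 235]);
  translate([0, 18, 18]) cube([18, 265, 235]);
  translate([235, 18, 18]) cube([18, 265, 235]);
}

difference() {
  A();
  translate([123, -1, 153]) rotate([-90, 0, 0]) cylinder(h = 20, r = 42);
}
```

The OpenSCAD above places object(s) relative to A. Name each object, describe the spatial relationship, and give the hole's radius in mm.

The subtracted cylinder has r = 42 mm.

A is an open box. The open box has a circular hole through its front wall. The hole's radius is 42 mm.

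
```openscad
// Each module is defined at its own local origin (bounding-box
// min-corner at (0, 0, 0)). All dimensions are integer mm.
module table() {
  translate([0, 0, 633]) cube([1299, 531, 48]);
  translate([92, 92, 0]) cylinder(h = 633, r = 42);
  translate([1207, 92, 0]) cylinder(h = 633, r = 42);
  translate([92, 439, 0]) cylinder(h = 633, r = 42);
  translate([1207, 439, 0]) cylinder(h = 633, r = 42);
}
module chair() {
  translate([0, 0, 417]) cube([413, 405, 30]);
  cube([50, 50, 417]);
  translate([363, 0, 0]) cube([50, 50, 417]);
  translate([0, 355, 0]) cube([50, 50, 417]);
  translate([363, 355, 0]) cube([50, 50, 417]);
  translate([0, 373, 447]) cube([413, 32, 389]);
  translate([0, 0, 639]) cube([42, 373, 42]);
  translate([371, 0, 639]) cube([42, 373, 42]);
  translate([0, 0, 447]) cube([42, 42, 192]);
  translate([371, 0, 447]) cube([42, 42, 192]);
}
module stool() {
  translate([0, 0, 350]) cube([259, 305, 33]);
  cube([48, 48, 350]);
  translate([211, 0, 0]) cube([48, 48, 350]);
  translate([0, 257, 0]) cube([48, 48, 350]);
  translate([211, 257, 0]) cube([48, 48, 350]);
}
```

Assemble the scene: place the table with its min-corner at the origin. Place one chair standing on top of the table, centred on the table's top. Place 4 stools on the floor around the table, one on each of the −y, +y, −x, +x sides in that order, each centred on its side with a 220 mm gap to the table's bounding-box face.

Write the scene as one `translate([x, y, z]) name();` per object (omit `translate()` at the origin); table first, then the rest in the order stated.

table();
translate([443, 63, 681]) chair();
translate([520, -525, 0]) stool();
translate([520, 751, 0]) stool();
translate([-479, 113, 0]) stool();
translate([1519, 113, 0]) stool();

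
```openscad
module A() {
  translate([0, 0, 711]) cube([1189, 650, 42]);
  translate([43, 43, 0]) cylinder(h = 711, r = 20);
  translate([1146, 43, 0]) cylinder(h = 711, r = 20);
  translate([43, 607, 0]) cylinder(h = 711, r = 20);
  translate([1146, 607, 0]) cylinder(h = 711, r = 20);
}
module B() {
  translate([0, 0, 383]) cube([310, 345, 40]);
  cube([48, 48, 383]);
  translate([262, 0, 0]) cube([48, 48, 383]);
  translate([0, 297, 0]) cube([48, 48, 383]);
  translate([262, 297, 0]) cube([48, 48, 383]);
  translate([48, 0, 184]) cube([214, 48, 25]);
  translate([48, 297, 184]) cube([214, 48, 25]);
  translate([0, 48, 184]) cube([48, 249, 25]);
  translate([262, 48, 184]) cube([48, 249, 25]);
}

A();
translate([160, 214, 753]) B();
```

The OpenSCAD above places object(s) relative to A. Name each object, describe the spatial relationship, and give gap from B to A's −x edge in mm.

A is a table. B is a stool. The stool is on top of the table. The gap from the stool to the table's −x edge is 160 mm.

The stool's min-x is at 160; the table's min-x is 0; gap = 160 mm.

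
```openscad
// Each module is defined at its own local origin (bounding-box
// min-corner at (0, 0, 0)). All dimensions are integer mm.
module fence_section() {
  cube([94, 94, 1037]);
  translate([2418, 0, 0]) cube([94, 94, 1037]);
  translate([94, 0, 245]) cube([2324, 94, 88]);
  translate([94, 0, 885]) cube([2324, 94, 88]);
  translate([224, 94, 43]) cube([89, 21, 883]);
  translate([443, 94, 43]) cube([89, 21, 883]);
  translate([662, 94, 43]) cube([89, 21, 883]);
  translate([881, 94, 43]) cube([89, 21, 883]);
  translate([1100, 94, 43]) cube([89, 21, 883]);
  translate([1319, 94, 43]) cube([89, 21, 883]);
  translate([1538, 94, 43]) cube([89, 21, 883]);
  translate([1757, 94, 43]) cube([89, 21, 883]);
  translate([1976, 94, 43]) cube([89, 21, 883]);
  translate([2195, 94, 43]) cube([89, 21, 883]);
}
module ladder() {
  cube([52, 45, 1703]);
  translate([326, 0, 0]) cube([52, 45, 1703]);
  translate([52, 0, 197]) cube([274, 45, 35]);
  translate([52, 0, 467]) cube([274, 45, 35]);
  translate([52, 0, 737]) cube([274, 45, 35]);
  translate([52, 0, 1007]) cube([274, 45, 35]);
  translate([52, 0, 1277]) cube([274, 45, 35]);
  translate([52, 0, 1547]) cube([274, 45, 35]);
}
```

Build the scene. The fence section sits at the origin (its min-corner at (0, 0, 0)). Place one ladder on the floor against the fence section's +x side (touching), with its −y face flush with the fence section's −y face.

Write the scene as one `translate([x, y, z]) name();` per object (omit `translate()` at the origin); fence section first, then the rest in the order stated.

fence_section();
translate([2512, 0, 0]) ladder();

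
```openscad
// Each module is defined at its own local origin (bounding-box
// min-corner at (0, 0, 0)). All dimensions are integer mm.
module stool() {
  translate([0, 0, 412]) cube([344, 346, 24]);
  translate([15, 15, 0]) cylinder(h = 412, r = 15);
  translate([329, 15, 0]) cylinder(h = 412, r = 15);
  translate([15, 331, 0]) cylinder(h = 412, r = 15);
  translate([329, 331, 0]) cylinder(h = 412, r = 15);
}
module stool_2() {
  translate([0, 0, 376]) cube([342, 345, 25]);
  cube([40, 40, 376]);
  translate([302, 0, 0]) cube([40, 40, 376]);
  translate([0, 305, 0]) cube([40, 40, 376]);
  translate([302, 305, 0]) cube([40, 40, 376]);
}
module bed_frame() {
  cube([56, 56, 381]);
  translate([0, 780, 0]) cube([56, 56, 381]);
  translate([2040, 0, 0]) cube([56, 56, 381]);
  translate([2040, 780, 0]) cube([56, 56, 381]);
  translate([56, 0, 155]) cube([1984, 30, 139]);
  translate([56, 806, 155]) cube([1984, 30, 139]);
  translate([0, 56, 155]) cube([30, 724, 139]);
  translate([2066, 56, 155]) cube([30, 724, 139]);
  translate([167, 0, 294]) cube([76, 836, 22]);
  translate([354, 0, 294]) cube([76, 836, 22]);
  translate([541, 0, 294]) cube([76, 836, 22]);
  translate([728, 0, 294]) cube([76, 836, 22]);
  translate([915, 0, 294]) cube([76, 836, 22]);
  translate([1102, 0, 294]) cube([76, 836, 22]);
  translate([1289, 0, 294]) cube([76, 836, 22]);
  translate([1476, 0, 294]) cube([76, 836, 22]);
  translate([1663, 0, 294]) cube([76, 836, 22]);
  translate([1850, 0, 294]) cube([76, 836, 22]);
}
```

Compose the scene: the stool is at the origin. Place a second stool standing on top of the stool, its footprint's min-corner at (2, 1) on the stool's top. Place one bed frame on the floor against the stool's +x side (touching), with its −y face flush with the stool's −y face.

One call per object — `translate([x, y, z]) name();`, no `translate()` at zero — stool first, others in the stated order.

stool();
translate([2, 1, 436]) stool_2();
translate([344, 0, 0]) bed_frame();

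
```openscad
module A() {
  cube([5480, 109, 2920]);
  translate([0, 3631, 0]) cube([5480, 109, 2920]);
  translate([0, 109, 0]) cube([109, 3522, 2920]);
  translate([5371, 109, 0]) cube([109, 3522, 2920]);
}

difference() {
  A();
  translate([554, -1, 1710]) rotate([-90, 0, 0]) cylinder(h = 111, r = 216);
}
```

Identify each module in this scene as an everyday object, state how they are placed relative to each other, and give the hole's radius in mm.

A is a house frame. The house frame has a circular hole through its front wall. The hole's radius is 216 mm.

The subtracted cylinder has r = 216 mm.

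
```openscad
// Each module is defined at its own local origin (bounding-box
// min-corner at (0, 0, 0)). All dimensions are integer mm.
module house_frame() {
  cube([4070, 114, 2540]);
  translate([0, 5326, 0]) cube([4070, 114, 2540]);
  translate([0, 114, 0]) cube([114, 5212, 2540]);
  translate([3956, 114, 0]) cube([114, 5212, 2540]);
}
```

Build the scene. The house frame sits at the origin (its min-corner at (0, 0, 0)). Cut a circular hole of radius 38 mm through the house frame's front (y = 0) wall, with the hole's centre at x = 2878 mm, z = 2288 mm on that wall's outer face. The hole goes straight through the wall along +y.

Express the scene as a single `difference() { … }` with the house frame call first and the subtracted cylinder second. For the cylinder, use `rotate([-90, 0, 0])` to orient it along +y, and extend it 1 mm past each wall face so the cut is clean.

difference() {
  house_frame();
  translate([2878, -1, 2288]) rotate([-90, 0, 0]) cylinder(h = 116, r = 38);
}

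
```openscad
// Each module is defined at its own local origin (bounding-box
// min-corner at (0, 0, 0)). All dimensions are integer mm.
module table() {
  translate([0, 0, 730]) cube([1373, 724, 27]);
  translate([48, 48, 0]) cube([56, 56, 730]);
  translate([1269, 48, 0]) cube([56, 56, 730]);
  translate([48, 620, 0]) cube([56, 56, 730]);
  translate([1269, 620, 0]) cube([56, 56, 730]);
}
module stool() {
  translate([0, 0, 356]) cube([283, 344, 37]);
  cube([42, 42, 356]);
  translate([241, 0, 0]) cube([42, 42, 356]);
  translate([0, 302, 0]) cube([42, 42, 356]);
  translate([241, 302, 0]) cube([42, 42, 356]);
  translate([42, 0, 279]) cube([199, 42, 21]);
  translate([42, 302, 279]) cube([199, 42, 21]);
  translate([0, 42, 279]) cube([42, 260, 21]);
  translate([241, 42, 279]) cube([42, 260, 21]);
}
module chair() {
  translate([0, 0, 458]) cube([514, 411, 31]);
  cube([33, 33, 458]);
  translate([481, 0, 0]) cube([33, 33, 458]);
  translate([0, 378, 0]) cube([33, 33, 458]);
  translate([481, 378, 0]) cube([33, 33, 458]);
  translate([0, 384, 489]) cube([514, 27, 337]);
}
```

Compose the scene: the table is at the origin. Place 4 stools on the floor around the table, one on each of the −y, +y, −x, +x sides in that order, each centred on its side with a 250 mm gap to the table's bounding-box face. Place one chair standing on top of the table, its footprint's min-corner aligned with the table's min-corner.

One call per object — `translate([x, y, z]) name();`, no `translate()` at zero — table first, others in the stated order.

table();
translate([545, -594, 0]) stool();
translate([545, 974, 0]) stool();
translate([-533, 190, 0]) stool();
translate([1623, 190, 0]) stool();
translate([0, 0, 757]) chair();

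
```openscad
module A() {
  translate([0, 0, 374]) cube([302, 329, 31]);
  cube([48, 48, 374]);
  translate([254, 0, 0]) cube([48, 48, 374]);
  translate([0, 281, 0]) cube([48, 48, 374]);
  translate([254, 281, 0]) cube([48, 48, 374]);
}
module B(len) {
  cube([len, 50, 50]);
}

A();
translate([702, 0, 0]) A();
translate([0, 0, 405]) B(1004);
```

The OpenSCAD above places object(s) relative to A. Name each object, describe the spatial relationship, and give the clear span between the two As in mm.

Second stool starts at x = 702; first ends at x = 302; clear span = 702 − 302 = 400 mm.

A is a stool. B is a beam. A beam spans the tops of two stools. The clear span between the two stools is 400 mm.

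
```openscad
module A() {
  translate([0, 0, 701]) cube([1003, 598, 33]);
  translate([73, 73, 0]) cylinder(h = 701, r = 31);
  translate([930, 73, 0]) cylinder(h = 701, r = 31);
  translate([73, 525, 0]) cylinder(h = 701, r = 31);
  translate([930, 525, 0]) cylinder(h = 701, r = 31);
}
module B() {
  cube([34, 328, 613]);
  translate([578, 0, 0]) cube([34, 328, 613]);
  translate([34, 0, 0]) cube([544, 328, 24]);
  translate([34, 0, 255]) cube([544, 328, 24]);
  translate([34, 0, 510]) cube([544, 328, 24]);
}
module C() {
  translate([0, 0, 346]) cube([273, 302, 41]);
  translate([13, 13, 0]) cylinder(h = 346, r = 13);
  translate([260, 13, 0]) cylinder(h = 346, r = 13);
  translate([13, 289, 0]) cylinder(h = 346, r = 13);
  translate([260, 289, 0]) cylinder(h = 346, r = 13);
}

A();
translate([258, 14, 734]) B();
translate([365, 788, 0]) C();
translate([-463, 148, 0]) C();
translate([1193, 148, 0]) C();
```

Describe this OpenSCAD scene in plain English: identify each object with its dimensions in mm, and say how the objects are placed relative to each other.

A is a rectangular dining table. The top is 1003×598×33 mm with its upper surface at z = 734 mm. It stands on four round legs of 62 mm diameter, each leg's bounding box inset 42 mm from the nearest pair of top edges, running from the floor to the underside of the top.

B is an open bookshelf. Two side panels, each 34 mm thick, 328 mm deep and 613 mm tall, stand 612 mm apart (outside-to-outside). Between them sit 3 shelves, each 24 mm thick and 328 mm deep, spanning the full gap between the sides. The bottom shelf rests on the floor (its underside at z = 0) and the clear gap between one shelf's top and the next shelf's underside is 231 mm.

C is a four-legged stool. The seat is a 273×302×41 mm slab whose top surface is at z = 387 mm; four round legs, each 26 mm in diameter, run from the floor (z = 0) to the underside of the seat, each leg's axis is inset half a diameter from the nearest pair of seat edges (so the leg's bounding box is flush with the corner).

The bookshelf is on top of the table. Three stools sit around the table at the +y, −x, +x sides.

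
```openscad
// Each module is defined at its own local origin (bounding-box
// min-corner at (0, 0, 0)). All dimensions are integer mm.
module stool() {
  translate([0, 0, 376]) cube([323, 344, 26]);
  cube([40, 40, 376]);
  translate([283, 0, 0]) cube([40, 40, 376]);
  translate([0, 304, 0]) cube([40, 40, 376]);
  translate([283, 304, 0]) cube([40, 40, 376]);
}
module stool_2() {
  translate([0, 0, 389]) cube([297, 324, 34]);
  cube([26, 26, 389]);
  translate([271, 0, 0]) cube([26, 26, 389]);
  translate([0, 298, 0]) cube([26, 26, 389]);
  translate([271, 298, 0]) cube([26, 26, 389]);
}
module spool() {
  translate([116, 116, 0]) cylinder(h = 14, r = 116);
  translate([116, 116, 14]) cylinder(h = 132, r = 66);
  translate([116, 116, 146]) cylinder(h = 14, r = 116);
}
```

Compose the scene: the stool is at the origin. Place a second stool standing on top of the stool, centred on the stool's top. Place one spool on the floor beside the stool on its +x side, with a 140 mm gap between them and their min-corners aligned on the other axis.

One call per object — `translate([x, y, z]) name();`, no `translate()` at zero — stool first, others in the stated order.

stool();
translate([13, 10, 402]) stool_2();
translate([463, 0, 0]) spool();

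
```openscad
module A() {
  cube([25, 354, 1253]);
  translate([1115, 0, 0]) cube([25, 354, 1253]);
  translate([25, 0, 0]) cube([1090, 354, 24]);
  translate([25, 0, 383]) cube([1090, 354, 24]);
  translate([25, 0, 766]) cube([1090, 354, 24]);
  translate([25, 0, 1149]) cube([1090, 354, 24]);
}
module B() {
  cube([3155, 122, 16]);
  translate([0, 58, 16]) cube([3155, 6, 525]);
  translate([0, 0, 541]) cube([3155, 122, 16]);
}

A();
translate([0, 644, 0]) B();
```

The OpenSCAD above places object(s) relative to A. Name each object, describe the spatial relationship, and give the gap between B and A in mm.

A is a bookshelf. B is an I-beam. The I-beam is on the floor beside the bookshelf on its +y side. The gap between the I-beam and the bookshelf is 290 mm.

The I-beam's nearest face is 290 mm from the bookshelf's +y face.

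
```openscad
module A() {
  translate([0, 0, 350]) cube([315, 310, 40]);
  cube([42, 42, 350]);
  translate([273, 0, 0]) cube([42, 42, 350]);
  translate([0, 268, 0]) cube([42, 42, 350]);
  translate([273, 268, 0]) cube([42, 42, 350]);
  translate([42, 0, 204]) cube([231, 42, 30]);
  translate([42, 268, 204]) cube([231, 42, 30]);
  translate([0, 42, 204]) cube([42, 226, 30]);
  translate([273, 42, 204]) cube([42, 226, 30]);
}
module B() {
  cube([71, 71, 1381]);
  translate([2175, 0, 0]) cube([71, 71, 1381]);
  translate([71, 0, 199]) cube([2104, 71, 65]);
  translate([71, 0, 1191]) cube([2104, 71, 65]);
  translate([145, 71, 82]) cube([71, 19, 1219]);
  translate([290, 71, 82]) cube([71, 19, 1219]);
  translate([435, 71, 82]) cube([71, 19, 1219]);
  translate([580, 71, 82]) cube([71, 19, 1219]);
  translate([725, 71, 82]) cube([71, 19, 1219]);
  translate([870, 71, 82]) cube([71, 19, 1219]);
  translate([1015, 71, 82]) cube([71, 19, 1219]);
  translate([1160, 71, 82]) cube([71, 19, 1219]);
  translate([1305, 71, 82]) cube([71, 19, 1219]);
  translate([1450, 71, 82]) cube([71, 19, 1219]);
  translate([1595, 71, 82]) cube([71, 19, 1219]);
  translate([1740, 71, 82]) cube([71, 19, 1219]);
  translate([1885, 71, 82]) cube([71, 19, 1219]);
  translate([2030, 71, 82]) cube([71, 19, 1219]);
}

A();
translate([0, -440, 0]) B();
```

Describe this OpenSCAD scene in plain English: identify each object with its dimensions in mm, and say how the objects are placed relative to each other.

A is a simple wooden stool: a rectangular seat 315 mm (x) by 310 mm (y), 40 mm thick, top face at z = 390 mm, on four square legs, each 42×42 mm in cross-section. The legs rest on z = 0, each flush with a corner of the seat. Four stretchers, 42 mm wide and 30 mm tall, connect adjacent legs with their undersides at z = 204 mm, each running between the inner faces of the legs it joins and aligned with the legs' outer faces on the other axis.

B is a fence section. Two 71×71 mm posts, 1381 mm tall, stand on the floor with a clear span of 2104 mm between their inner faces. Two horizontal rails of 71×65 mm section span the gap between the posts with their undersides at z = 199 mm and z = 1191 mm, flush with the posts' −y face. 14 pickets, each 71 mm wide, 19 mm thick and 1219 mm tall, are fixed to the +y face of the rails with their bottoms at z = 82 mm, evenly spaced across the span with equal gaps (rounded down to the nearest mm) at the −x end and between each pair — any rounding remainder accumulates at the +x end.

The fence section is on the floor beside the stool on its −y side.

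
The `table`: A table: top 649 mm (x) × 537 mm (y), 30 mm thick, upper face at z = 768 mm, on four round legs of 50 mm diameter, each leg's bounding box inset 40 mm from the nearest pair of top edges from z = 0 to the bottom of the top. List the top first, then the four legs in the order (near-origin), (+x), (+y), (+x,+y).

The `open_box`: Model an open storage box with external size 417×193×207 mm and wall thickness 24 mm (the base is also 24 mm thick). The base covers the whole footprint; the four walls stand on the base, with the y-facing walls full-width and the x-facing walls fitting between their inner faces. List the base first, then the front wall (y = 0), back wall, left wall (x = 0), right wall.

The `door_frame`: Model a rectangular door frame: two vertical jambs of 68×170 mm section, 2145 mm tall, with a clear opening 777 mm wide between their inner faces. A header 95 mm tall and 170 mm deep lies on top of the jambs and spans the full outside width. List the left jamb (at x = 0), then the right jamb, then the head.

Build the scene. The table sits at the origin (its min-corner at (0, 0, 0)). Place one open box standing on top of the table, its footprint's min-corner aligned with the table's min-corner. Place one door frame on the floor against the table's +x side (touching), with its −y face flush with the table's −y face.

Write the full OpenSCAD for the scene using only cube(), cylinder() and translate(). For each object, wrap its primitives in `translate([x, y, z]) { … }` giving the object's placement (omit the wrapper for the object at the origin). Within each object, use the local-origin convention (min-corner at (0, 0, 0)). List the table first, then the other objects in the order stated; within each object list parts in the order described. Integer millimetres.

translate([0, 0, 738]) cube([649, 537, 30]);
translate([65, 65, 0]) cylinder(h = 738, r = 25);
translate([584, 65, 0]) cylinder(h = 738, r = 25);
translate([65, 472, 0]) cylinder(h = 738, r = 25);
translate([584, 472, 0]) cylinder(h = 738, r = 25);
translate([0, 0, 768]) {
  cube([417, 193, 24]);
  translate([0, 0, 24]) cube([417, 24, 183]);
  translate([0, 169, 24]) cube([417, 24, 183]);
  translate([0, 24, 24]) cube([24, 145, 183]);
  translate([393, 24, 24]) cube([24, 145, 183]);
}
translate([649, 0, 0]) {
  cube([68, 170, 2145]);
  translate([845, 0, 0]) cube([68, 170, 2145]);
  translate([0, 0, 2145]) cube([913, 170, 95]);
}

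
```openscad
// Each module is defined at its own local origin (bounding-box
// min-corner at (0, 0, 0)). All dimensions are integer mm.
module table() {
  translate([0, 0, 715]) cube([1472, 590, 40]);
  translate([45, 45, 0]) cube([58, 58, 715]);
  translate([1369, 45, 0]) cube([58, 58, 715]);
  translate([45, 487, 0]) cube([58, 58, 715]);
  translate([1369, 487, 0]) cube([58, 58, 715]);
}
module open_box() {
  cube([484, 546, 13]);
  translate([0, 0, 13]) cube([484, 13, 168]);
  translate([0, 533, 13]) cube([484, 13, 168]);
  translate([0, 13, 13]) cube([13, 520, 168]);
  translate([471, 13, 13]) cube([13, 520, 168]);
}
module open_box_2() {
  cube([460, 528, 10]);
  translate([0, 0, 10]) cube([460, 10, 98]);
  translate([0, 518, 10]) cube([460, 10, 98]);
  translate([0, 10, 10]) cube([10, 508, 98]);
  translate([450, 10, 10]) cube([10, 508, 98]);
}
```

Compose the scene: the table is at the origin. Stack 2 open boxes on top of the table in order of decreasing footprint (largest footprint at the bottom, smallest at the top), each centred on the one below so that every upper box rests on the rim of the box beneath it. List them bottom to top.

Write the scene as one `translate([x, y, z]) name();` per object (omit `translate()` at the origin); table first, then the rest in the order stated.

table();
translate([494, 22, 755]) open_box();
translate([506, 31, 936]) open_box_2();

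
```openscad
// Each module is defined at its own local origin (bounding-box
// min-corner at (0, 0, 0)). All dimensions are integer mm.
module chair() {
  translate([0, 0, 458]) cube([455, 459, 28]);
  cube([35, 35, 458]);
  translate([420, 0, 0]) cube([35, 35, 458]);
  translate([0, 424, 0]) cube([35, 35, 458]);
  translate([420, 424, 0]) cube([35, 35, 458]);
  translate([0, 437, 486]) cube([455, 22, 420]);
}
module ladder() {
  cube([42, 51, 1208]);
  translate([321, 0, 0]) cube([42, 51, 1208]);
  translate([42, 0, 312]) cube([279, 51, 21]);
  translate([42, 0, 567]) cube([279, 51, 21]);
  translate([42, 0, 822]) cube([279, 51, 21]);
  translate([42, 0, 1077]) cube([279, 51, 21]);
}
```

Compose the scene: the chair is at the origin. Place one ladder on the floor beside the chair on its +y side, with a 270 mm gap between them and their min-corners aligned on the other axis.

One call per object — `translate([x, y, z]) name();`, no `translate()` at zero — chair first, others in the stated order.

chair();
translate([0, 729, 0]) ladder();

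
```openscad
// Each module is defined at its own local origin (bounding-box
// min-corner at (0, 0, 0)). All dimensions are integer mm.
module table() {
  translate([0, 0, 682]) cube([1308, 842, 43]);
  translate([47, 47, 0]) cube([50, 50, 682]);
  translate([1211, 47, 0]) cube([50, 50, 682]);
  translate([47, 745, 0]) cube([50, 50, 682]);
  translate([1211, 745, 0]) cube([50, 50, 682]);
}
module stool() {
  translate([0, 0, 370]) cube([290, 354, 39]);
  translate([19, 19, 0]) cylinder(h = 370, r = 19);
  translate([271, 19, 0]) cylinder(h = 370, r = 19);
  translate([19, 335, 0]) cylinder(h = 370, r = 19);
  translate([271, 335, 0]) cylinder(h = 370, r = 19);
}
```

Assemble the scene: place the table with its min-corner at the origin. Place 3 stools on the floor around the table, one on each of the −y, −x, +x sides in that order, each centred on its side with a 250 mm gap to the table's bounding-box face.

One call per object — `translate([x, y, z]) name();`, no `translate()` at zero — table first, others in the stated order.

table();
translate([509, -604, 0]) stool();
translate([-540, 244, 0]) stool();
translate([1558, 244, 0]) stool();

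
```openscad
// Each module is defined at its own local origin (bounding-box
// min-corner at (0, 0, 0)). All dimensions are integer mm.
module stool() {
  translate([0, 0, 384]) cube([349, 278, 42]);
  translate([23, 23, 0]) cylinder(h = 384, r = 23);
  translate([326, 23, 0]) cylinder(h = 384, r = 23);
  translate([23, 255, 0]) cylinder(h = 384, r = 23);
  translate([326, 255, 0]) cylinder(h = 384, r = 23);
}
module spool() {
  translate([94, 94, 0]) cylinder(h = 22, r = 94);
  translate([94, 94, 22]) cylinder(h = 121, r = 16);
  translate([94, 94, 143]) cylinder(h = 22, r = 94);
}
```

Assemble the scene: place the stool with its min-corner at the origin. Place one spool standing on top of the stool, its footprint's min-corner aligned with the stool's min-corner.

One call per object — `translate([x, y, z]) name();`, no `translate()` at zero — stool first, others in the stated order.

stool();
translate([0, 0, 426]) spool();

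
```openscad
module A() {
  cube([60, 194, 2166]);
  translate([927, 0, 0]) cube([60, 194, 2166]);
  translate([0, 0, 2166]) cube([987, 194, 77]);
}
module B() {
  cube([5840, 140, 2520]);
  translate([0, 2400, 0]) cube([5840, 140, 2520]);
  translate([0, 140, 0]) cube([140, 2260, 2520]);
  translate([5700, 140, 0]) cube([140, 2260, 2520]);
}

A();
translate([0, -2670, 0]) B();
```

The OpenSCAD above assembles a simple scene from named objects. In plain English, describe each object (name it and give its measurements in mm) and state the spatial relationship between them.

A is a rectangular door frame: two vertical jambs of 60×194 mm section, 2166 mm tall, with a clear opening 867 mm wide between their inner faces. A header 77 mm tall and 194 mm deep lies on top of the jambs and spans the full outside width.

B is a box-shaped house frame (walls only): outside footprint 5840×2540 mm, wall height 2520 mm, wall thickness 140 mm. The two y-facing walls run the full x-width; the two x-facing walls fit between the inner faces of the y-facing walls.

The house frame is on the floor beside the door frame on its −y side.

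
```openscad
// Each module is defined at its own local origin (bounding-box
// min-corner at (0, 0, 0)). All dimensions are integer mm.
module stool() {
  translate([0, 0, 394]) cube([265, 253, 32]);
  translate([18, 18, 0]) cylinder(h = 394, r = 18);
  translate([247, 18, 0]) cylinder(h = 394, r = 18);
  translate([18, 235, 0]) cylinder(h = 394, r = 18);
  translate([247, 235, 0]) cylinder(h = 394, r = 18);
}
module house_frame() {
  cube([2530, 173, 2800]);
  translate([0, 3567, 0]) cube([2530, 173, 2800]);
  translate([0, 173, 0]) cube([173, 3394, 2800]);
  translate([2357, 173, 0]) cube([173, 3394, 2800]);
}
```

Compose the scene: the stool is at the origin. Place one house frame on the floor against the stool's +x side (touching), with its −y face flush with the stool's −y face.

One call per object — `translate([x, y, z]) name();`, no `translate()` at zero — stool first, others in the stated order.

stool();
translate([265, 0, 0]) house_frame();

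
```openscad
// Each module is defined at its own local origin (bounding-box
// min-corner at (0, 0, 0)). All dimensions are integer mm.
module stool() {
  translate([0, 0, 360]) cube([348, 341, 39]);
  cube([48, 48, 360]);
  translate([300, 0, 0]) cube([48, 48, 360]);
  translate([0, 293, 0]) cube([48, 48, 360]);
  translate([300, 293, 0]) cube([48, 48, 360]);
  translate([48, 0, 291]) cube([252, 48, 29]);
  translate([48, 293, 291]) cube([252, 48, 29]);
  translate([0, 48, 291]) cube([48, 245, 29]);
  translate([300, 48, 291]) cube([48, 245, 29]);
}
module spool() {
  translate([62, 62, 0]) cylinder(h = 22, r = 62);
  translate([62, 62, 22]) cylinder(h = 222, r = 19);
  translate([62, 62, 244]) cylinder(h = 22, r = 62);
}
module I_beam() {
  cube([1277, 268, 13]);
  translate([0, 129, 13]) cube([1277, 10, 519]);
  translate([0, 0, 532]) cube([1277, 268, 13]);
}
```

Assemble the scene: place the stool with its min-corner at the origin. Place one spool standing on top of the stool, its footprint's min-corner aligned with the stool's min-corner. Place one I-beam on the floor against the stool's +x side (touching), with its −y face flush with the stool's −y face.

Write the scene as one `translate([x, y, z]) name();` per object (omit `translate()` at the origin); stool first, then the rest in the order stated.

stool();
translate([0, 0, 399]) spool();
translate([348, 0, 0]) I_beam();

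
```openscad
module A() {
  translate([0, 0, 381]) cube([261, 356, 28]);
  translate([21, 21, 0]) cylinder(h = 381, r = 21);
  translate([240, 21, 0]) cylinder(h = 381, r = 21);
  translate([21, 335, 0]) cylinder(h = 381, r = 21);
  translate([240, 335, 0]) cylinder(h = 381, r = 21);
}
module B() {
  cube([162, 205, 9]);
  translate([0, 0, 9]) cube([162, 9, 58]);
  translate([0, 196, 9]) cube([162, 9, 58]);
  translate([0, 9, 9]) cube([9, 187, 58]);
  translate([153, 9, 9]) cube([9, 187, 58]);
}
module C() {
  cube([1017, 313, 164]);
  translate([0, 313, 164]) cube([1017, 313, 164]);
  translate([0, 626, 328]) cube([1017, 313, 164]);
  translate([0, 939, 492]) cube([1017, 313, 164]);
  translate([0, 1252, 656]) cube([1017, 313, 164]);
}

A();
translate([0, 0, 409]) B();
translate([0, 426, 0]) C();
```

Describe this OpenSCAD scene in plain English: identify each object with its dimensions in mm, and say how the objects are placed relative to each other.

A is a four-legged stool. The seat is 261×356 mm, 28 mm thick, top at z = 409 mm. It stands on four round legs, each 42 mm in diameter, from z = 0 to the seat underside, each leg's axis is inset half a diameter from the nearest pair of seat edges (so the leg's bounding box is flush with the corner).

B is an open-topped rectangular box: outside dimensions 162×205×67 mm, with a uniform wall and base thickness of 9 mm. The base is a full 162×205 slab on the floor; four walls sit on top of the base. The front and back walls (the −y and +y sides) span the full width; the two side walls fit between them.

C is a run of 5 identical solid stair steps. Each tread is 1017×313 mm and each step block is 164 mm high. Step 1 rests on the floor; step k is offset from step 1 by (k−1)×313 mm in y and (k−1)×164 mm in z.

The open box is on top of the stool. The staircase is on the floor beside the stool on its +y side.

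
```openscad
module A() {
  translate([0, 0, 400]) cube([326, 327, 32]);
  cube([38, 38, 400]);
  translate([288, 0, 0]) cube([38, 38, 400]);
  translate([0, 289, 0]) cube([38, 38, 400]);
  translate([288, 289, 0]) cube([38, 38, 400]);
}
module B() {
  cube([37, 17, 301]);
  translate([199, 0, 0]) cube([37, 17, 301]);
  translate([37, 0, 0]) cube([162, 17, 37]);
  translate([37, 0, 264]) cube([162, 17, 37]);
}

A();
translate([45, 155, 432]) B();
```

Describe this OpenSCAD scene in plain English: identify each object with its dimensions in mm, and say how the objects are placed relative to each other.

A is a four-legged stool. The seat is 326×327 mm, 32 mm thick, top at z = 432 mm. It stands on four square legs, each 38×38 mm in cross-section, from z = 0 to the seat underside, each flush with a corner of the seat.

B is a picture frame with a 162×227 mm rectangular opening (x by z) and a uniform 37 mm border on every side. Frame depth is 17 mm along y. It is built from two vertical stiles running the full outside height and two horizontal rails spanning the gap between the stiles.

The picture frame is on top of the stool, centred.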